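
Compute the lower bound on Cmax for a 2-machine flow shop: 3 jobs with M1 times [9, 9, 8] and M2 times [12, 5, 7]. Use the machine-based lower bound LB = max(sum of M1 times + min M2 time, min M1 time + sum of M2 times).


LB1 = sum(M1 times) + min(M2 times) = 26 + 5 = 31
LB2 = min(M1 times) + sum(M2 times) = 8 + 24 = 32
Lower bound = max(LB1, LB2) = max(31, 32) = 32

32


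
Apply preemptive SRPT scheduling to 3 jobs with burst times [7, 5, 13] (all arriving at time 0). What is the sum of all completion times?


Since all jobs arrive at t=0, SRPT equals SPT ordering.
SPT order: [5, 7, 13]
Completion times:
  Job 1: p=5, C=5
  Job 2: p=7, C=12
  Job 3: p=13, C=25
Total completion time = 5 + 12 + 25 = 42

42


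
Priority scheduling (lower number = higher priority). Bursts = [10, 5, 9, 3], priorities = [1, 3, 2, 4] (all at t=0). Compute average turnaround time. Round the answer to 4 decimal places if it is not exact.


Sort by priority (ascending = highest first):
Order: [(1, 10), (2, 9), (3, 5), (4, 3)]
Completion times:
  Priority 1, burst=10, C=10
  Priority 2, burst=9, C=19
  Priority 3, burst=5, C=24
  Priority 4, burst=3, C=27
Average turnaround = 80/4 = 20.0

20.0


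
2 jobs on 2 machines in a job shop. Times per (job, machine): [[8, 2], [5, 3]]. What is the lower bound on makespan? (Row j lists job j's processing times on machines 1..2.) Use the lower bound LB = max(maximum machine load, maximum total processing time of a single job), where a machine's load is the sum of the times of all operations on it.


Machine loads:
  Machine 1: 8 + 5 = 13
  Machine 2: 2 + 3 = 5
Max machine load = 13
Job totals:
  Job 1: 10
  Job 2: 8
Max job total = 10
Lower bound = max(13, 10) = 13

13


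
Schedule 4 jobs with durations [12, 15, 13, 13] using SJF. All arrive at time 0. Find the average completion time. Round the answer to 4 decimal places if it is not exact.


SJF order (ascending): [12, 13, 13, 15]
Completion times:
  Job 1: burst=12, C=12
  Job 2: burst=13, C=25
  Job 3: burst=13, C=38
  Job 4: burst=15, C=53
Average completion = 128/4 = 32.0

32.0


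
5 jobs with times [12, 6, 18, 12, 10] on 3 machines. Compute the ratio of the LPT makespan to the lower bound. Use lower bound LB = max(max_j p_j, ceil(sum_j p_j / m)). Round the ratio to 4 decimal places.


LPT order: [18, 12, 12, 10, 6]
Machine loads after assignment: [18, 22, 18]
LPT makespan = 22
Lower bound = max(max_job, ceil(total/3)) = max(18, 20) = 20
Ratio = 22 / 20 = 1.1

1.1


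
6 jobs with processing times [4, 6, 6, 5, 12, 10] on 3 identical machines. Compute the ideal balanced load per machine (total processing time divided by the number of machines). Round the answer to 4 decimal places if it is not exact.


Total processing time = 4 + 6 + 6 + 5 + 12 + 10 = 43
Number of machines = 3
Ideal balanced load = 43 / 3 = 14.3333

14.3333


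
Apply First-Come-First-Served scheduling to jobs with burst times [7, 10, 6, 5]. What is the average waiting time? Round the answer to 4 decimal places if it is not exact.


FCFS order (as given): [7, 10, 6, 5]
Waiting times:
  Job 1: wait = 0
  Job 2: wait = 7
  Job 3: wait = 17
  Job 4: wait = 23
Sum of waiting times = 47
Average waiting time = 47/4 = 11.75

11.75


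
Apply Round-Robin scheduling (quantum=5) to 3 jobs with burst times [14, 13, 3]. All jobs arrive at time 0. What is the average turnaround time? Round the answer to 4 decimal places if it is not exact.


Time quantum = 5
Execution trace:
  J1 runs 5 units, time = 5
  J2 runs 5 units, time = 10
  J3 runs 3 units, time = 13
  J1 runs 5 units, time = 18
  J2 runs 5 units, time = 23
  J1 runs 4 units, time = 27
  J2 runs 3 units, time = 30
Finish times: [27, 30, 13]
Average turnaround = 70/3 = 23.3333

23.3333


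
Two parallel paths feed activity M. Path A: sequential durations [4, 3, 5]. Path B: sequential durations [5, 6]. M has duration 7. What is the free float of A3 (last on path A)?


ES(A3) = sum of predecessors on chain A = 7
EF(A3) = ES + duration = 7 + 5 = 12
Successor of A3 is M. ES(M) = max(sum(A), sum(B)) = max(12, 11) = 12
Free float = ES(successor) - EF(current) = 12 - 12 = 0

0


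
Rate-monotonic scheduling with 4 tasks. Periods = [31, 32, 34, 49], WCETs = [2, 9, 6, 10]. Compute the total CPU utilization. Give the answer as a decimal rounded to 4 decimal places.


Compute individual utilizations (exact fractions):
  Task 1: C/T = 2/31 (approx. 0.0645)
  Task 2: C/T = 9/32 (approx. 0.2813)
  Task 3: C/T = 6/34 = 3/17 (approx. 0.1765)
  Task 4: C/T = 10/49 (approx. 0.2041)
Total utilization U = 2/31 + 9/32 + 3/17 + 10/49 = 600183/826336
Rounded to 4 decimal places: U = 0.7263
RM (Liu & Layland) bound for 4 tasks = 0.756828; compare with U = 600183/826336 (approx. 0.726318)
U <= bound, so schedulable by RM sufficient condition.

0.7263


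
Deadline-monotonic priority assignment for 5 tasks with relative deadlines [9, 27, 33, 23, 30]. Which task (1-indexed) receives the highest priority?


Sort tasks by relative deadline (ascending):
  Task 1: deadline = 9
  Task 4: deadline = 23
  Task 2: deadline = 27
  Task 5: deadline = 30
  Task 3: deadline = 33
Priority order (highest first): [1, 4, 2, 5, 3]
Highest priority task = 1

1


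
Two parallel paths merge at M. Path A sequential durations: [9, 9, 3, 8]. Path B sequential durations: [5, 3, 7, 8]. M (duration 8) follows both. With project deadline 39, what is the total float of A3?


Forward pass: ES(A3) = sum of predecessors on chain A = 18
EF = ES + duration = 18 + 3 = 21
Backward pass: LF(M) = deadline = 39; LS(M) = 39 - 8 = 31
LF(A3) = LS(M) - sum(successors on chain A) = 31 - 8 = 23
LS = LF - duration = 23 - 3 = 20
Total float = LS - ES = 20 - 18 = 2

2


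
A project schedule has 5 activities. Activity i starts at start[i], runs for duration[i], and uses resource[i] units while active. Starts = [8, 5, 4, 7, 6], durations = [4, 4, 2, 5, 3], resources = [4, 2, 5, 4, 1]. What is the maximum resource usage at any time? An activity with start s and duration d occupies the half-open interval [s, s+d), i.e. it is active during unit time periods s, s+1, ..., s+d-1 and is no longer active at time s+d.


Each activity i is active on [start_i, start_i + duration_i).
Compute total resource usage per time slot:
  t=0: active resources = [], total = 0
  t=1: active resources = [], total = 0
  t=2: active resources = [], total = 0
  t=3: active resources = [], total = 0
  t=4: active resources = [5], total = 5
  t=5: active resources = [2, 5], total = 7
  t=6: active resources = [2, 1], total = 3
  t=7: active resources = [2, 4, 1], total = 7
  t=8: active resources = [4, 2, 4, 1], total = 11
  t=9: active resources = [4, 4], total = 8
  t=10: active resources = [4, 4], total = 8
  t=11: active resources = [4, 4], total = 8
Peak resource demand = 11

11


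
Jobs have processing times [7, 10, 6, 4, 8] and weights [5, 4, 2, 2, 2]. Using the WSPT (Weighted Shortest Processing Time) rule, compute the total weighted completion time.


Compute p/w ratios and sort ascending (WSPT): [(7, 5), (4, 2), (10, 4), (6, 2), (8, 2)]
Compute weighted completion times:
  Job (p=7,w=5): C=7, w*C=5*7=35
  Job (p=4,w=2): C=11, w*C=2*11=22
  Job (p=10,w=4): C=21, w*C=4*21=84
  Job (p=6,w=2): C=27, w*C=2*27=54
  Job (p=8,w=2): C=35, w*C=2*35=70
Total weighted completion time = 265

265


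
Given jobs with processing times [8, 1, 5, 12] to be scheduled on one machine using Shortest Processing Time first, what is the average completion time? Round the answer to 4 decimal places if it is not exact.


Sort jobs by processing time (SPT order): [1, 5, 8, 12]
Compute completion times sequentially:
  Job 1: processing = 1, completes at 1
  Job 2: processing = 5, completes at 6
  Job 3: processing = 8, completes at 14
  Job 4: processing = 12, completes at 26
Sum of completion times = 47
Average completion time = 47/4 = 11.75

11.75


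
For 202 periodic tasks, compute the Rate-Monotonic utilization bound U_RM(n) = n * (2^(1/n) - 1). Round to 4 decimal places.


Compute 2^(1/202) = 1.0034373158
Subtract 1: 1.0034373158 - 1 = 0.0034373158
Multiply by n: 202 * 0.0034373158 = 0.6943377916
Round to 4 dp: 0.6943

0.6943


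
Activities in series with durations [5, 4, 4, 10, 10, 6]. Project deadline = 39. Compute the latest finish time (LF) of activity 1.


LF(activity 1) = deadline - sum of successor durations
Successors: activities 2 through 6 with durations [4, 4, 10, 10, 6]
Sum of successor durations = 34
LF = 39 - 34 = 5

5


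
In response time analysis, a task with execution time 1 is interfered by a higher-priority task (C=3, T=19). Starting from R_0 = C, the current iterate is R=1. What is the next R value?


R_next = C + ceil(R_prev / T_hp) * C_hp
ceil(1 / 19) = ceil(0.0526) = 1
Interference = 1 * 3 = 3
R_next = 1 + 3 = 4

4


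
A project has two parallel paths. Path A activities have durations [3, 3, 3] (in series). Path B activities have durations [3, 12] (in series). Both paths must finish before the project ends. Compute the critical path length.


Path A total = 3 + 3 + 3 = 9
Path B total = 3 + 12 = 15
Critical path = longest path = max(9, 15) = 15

15


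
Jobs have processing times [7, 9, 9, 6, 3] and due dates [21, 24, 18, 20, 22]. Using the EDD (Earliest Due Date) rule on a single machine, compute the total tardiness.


Sort by due date (EDD order): [(9, 18), (6, 20), (7, 21), (3, 22), (9, 24)]
Compute completion times and tardiness:
  Job 1: p=9, d=18, C=9, tardiness=max(0,9-18)=0
  Job 2: p=6, d=20, C=15, tardiness=max(0,15-20)=0
  Job 3: p=7, d=21, C=22, tardiness=max(0,22-21)=1
  Job 4: p=3, d=22, C=25, tardiness=max(0,25-22)=3
  Job 5: p=9, d=24, C=34, tardiness=max(0,34-24)=10
Total tardiness = 14

14


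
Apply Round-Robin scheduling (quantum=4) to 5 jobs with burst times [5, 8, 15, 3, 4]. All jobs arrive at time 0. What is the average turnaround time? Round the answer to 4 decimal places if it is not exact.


Time quantum = 4
Execution trace:
  J1 runs 4 units, time = 4
  J2 runs 4 units, time = 8
  J3 runs 4 units, time = 12
  J4 runs 3 units, time = 15
  J5 runs 4 units, time = 19
  J1 runs 1 units, time = 20
  J2 runs 4 units, time = 24
  J3 runs 4 units, time = 28
  J3 runs 4 units, time = 32
  J3 runs 3 units, time = 35
Finish times: [20, 24, 35, 15, 19]
Average turnaround = 113/5 = 22.6

22.6


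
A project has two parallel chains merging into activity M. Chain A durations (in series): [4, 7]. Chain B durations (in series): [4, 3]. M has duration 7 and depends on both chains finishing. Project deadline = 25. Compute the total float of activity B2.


Forward pass: ES(B2) = sum of predecessors on chain B = 4
EF = ES + duration = 4 + 3 = 7
Backward pass: LF(M) = deadline = 25; LS(M) = 25 - 7 = 18
LF(B2) = LS(M) - sum(successors on chain B) = 18 - 0 = 18
LS = LF - duration = 18 - 3 = 15
Total float = LS - ES = 15 - 4 = 11

11


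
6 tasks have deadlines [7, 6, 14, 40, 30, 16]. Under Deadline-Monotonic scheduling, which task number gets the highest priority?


Sort tasks by relative deadline (ascending):
  Task 2: deadline = 6
  Task 1: deadline = 7
  Task 3: deadline = 14
  Task 6: deadline = 16
  Task 5: deadline = 30
  Task 4: deadline = 40
Priority order (highest first): [2, 1, 3, 6, 5, 4]
Highest priority task = 2

2


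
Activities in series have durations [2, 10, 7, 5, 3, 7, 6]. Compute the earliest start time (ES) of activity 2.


Activity 2 starts after activities 1 through 1 complete.
Predecessor durations: [2]
ES = 2 = 2

2


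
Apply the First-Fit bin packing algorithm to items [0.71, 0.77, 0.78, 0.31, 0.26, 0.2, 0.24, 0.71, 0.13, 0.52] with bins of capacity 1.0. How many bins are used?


Place items sequentially using First-Fit:
  Item 0.71 -> new Bin 1
  Item 0.77 -> new Bin 2
  Item 0.78 -> new Bin 3
  Item 0.31 -> new Bin 4
  Item 0.26 -> Bin 1 (now 0.97)
  Item 0.2 -> Bin 2 (now 0.97)
  Item 0.24 -> Bin 4 (now 0.55)
  Item 0.71 -> new Bin 5
  Item 0.13 -> Bin 3 (now 0.91)
  Item 0.52 -> new Bin 6
Total bins used = 6

6


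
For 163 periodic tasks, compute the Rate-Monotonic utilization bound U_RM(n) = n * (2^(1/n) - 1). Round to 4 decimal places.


Compute 2^(1/163) = 1.0042614911
Subtract 1: 1.0042614911 - 1 = 0.0042614911
Multiply by n: 163 * 0.0042614911 = 0.6946230493
Round to 4 dp: 0.6946

0.6946


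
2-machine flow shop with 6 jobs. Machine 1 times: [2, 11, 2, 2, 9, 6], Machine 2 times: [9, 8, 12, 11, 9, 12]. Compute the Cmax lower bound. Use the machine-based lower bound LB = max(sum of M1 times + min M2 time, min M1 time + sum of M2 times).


LB1 = sum(M1 times) + min(M2 times) = 32 + 8 = 40
LB2 = min(M1 times) + sum(M2 times) = 2 + 61 = 63
Lower bound = max(LB1, LB2) = max(40, 63) = 63

63


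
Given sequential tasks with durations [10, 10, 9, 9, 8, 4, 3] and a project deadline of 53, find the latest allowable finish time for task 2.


LF(activity 2) = deadline - sum of successor durations
Successors: activities 3 through 7 with durations [9, 9, 8, 4, 3]
Sum of successor durations = 33
LF = 53 - 33 = 20

20


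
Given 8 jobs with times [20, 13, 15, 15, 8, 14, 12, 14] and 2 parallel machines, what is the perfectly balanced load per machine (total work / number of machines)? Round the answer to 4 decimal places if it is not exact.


Total processing time = 20 + 13 + 15 + 15 + 8 + 14 + 12 + 14 = 111
Number of machines = 2
Ideal balanced load = 111 / 2 = 55.5

55.5


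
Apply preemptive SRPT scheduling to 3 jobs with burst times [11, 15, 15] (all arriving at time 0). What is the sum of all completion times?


Since all jobs arrive at t=0, SRPT equals SPT ordering.
SPT order: [11, 15, 15]
Completion times:
  Job 1: p=11, C=11
  Job 2: p=15, C=26
  Job 3: p=15, C=41
Total completion time = 11 + 26 + 41 = 78

78


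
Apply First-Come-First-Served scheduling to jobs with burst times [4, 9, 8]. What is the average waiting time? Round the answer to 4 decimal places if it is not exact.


FCFS order (as given): [4, 9, 8]
Waiting times:
  Job 1: wait = 0
  Job 2: wait = 4
  Job 3: wait = 13
Sum of waiting times = 17
Average waiting time = 17/3 = 5.6667

5.6667


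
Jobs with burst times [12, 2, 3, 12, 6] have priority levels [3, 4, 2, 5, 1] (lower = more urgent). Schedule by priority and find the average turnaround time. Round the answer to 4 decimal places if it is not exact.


Sort by priority (ascending = highest first):
Order: [(1, 6), (2, 3), (3, 12), (4, 2), (5, 12)]
Completion times:
  Priority 1, burst=6, C=6
  Priority 2, burst=3, C=9
  Priority 3, burst=12, C=21
  Priority 4, burst=2, C=23
  Priority 5, burst=12, C=35
Average turnaround = 94/5 = 18.8

18.8


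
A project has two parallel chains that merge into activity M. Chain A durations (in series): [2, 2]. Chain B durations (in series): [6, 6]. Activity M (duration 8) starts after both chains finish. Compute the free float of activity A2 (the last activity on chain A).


ES(A2) = sum of predecessors on chain A = 2
EF(A2) = ES + duration = 2 + 2 = 4
Successor of A2 is M. ES(M) = max(sum(A), sum(B)) = max(4, 12) = 12
Free float = ES(successor) - EF(current) = 12 - 4 = 8

8


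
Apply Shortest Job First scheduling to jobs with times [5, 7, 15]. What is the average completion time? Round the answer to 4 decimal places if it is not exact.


SJF order (ascending): [5, 7, 15]
Completion times:
  Job 1: burst=5, C=5
  Job 2: burst=7, C=12
  Job 3: burst=15, C=27
Average completion = 44/3 = 14.6667

14.6667


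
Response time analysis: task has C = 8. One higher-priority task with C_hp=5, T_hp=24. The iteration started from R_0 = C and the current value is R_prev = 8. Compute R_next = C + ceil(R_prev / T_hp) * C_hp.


R_next = C + ceil(R_prev / T_hp) * C_hp
ceil(8 / 24) = ceil(0.3333) = 1
Interference = 1 * 5 = 5
R_next = 8 + 5 = 13

13


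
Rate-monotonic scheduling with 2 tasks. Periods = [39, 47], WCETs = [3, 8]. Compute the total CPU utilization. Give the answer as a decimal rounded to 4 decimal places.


Compute individual utilizations (exact fractions):
  Task 1: C/T = 3/39 = 1/13 (approx. 0.0769)
  Task 2: C/T = 8/47 (approx. 0.1702)
Total utilization U = 1/13 + 8/47 = 151/611
Rounded to 4 decimal places: U = 0.2471
RM (Liu & Layland) bound for 2 tasks = 0.828427; compare with U = 151/611 (approx. 0.247136)
U <= bound, so schedulable by RM sufficient condition.

0.2471


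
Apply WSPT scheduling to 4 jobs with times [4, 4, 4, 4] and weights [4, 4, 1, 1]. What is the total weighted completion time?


Compute p/w ratios and sort ascending (WSPT): [(4, 4), (4, 4), (4, 1), (4, 1)]
Compute weighted completion times:
  Job (p=4,w=4): C=4, w*C=4*4=16
  Job (p=4,w=4): C=8, w*C=4*8=32
  Job (p=4,w=1): C=12, w*C=1*12=12
  Job (p=4,w=1): C=16, w*C=1*16=16
Total weighted completion time = 76

76


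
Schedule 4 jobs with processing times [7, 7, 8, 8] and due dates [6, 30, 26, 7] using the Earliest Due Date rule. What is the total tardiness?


Sort by due date (EDD order): [(7, 6), (8, 7), (8, 26), (7, 30)]
Compute completion times and tardiness:
  Job 1: p=7, d=6, C=7, tardiness=max(0,7-6)=1
  Job 2: p=8, d=7, C=15, tardiness=max(0,15-7)=8
  Job 3: p=8, d=26, C=23, tardiness=max(0,23-26)=0
  Job 4: p=7, d=30, C=30, tardiness=max(0,30-30)=0
Total tardiness = 9

9


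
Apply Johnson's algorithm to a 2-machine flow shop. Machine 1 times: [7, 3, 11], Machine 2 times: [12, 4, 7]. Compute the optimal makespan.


Apply Johnson's rule:
  Group 1 (a <= b): [(2, 3, 4), (1, 7, 12)]
  Group 2 (a > b): [(3, 11, 7)]
Optimal job order: [2, 1, 3]
Schedule:
  Job 2: M1 done at 3, M2 done at 7
  Job 1: M1 done at 10, M2 done at 22
  Job 3: M1 done at 21, M2 done at 29
Makespan = 29

29


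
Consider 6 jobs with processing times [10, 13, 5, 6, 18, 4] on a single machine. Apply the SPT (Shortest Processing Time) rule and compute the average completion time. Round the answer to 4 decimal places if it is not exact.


Sort jobs by processing time (SPT order): [4, 5, 6, 10, 13, 18]
Compute completion times sequentially:
  Job 1: processing = 4, completes at 4
  Job 2: processing = 5, completes at 9
  Job 3: processing = 6, completes at 15
  Job 4: processing = 10, completes at 25
  Job 5: processing = 13, completes at 38
  Job 6: processing = 18, completes at 56
Sum of completion times = 147
Average completion time = 147/6 = 24.5

24.5


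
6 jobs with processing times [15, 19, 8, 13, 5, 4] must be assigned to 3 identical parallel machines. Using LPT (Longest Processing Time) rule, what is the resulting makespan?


Sort jobs in decreasing order (LPT): [19, 15, 13, 8, 5, 4]
Assign each job to the least loaded machine:
  Machine 1: jobs [19, 4], load = 23
  Machine 2: jobs [15, 5], load = 20
  Machine 3: jobs [13, 8], load = 21
Makespan = max load = 23

23


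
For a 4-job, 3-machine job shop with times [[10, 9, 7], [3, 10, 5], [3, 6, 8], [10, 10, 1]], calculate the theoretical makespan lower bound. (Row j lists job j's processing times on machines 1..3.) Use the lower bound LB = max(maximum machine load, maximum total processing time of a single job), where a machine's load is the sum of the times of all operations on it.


Machine loads:
  Machine 1: 10 + 3 + 3 + 10 = 26
  Machine 2: 9 + 10 + 6 + 10 = 35
  Machine 3: 7 + 5 + 8 + 1 = 21
Max machine load = 35
Job totals:
  Job 1: 26
  Job 2: 18
  Job 3: 17
  Job 4: 21
Max job total = 26
Lower bound = max(35, 26) = 35

35


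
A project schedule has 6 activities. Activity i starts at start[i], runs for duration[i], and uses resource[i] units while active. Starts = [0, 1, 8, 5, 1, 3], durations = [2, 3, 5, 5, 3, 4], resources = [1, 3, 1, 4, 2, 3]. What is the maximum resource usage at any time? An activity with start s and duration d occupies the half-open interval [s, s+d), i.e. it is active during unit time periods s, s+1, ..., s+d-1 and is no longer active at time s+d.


Each activity i is active on [start_i, start_i + duration_i).
Compute total resource usage per time slot:
  t=0: active resources = [1], total = 1
  t=1: active resources = [1, 3, 2], total = 6
  t=2: active resources = [3, 2], total = 5
  t=3: active resources = [3, 2, 3], total = 8
  t=4: active resources = [3], total = 3
  t=5: active resources = [4, 3], total = 7
  t=6: active resources = [4, 3], total = 7
  t=7: active resources = [4], total = 4
  t=8: active resources = [1, 4], total = 5
  t=9: active resources = [1, 4], total = 5
  t=10: active resources = [1], total = 1
  t=11: active resources = [1], total = 1
  t=12: active resources = [1], total = 1
Peak resource demand = 8

8


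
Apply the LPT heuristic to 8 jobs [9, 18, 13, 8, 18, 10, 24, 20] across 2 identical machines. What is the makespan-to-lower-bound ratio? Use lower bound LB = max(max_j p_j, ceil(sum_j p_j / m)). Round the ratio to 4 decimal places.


LPT order: [24, 20, 18, 18, 13, 10, 9, 8]
Machine loads after assignment: [60, 60]
LPT makespan = 60
Lower bound = max(max_job, ceil(total/2)) = max(24, 60) = 60
Ratio = 60 / 60 = 1.0

1.0


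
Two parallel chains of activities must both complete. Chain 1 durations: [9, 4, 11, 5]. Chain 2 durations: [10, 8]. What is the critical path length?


Path A total = 9 + 4 + 11 + 5 = 29
Path B total = 10 + 8 = 18
Critical path = longest path = max(29, 18) = 29

29


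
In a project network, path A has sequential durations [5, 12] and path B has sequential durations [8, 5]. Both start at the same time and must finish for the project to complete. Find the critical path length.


Path A total = 5 + 12 = 17
Path B total = 8 + 5 = 13
Critical path = longest path = max(17, 13) = 17

17


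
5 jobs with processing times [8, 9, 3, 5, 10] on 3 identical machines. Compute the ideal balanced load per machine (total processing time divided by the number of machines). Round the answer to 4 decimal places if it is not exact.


Total processing time = 8 + 9 + 3 + 5 + 10 = 35
Number of machines = 3
Ideal balanced load = 35 / 3 = 11.6667

11.6667


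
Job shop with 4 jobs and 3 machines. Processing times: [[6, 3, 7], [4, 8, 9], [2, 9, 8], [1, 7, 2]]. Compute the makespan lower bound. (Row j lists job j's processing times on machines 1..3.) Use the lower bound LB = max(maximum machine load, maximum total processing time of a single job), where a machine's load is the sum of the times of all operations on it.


Machine loads:
  Machine 1: 6 + 4 + 2 + 1 = 13
  Machine 2: 3 + 8 + 9 + 7 = 27
  Machine 3: 7 + 9 + 8 + 2 = 26
Max machine load = 27
Job totals:
  Job 1: 16
  Job 2: 21
  Job 3: 19
  Job 4: 10
Max job total = 21
Lower bound = max(27, 21) = 27

27


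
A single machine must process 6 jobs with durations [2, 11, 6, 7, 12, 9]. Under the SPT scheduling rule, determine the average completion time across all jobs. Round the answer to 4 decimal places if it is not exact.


Sort jobs by processing time (SPT order): [2, 6, 7, 9, 11, 12]
Compute completion times sequentially:
  Job 1: processing = 2, completes at 2
  Job 2: processing = 6, completes at 8
  Job 3: processing = 7, completes at 15
  Job 4: processing = 9, completes at 24
  Job 5: processing = 11, completes at 35
  Job 6: processing = 12, completes at 47
Sum of completion times = 131
Average completion time = 131/6 = 21.8333

21.8333


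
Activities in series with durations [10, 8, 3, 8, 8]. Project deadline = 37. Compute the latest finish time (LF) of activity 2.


LF(activity 2) = deadline - sum of successor durations
Successors: activities 3 through 5 with durations [3, 8, 8]
Sum of successor durations = 19
LF = 37 - 19 = 18

18


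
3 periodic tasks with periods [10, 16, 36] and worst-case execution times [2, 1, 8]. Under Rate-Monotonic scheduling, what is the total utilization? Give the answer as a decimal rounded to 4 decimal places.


Compute individual utilizations (exact fractions):
  Task 1: C/T = 2/10 = 1/5 (approx. 0.2)
  Task 2: C/T = 1/16 (approx. 0.0625)
  Task 3: C/T = 8/36 = 2/9 (approx. 0.2222)
Total utilization U = 1/5 + 1/16 + 2/9 = 349/720
Rounded to 4 decimal places: U = 0.4847
RM (Liu & Layland) bound for 3 tasks = 0.779763; compare with U = 349/720 (approx. 0.484722)
U <= bound, so schedulable by RM sufficient condition.

0.4847


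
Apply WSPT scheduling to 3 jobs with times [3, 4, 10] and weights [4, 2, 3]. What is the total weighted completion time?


Compute p/w ratios and sort ascending (WSPT): [(3, 4), (4, 2), (10, 3)]
Compute weighted completion times:
  Job (p=3,w=4): C=3, w*C=4*3=12
  Job (p=4,w=2): C=7, w*C=2*7=14
  Job (p=10,w=3): C=17, w*C=3*17=51
Total weighted completion time = 77

77


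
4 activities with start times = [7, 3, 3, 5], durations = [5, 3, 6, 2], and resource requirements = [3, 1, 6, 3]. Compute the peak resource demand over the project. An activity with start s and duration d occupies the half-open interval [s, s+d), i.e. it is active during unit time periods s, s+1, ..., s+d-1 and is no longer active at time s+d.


Each activity i is active on [start_i, start_i + duration_i).
Compute total resource usage per time slot:
  t=0: active resources = [], total = 0
  t=1: active resources = [], total = 0
  t=2: active resources = [], total = 0
  t=3: active resources = [1, 6], total = 7
  t=4: active resources = [1, 6], total = 7
  t=5: active resources = [1, 6, 3], total = 10
  t=6: active resources = [6, 3], total = 9
  t=7: active resources = [3, 6], total = 9
  t=8: active resources = [3, 6], total = 9
  t=9: active resources = [3], total = 3
  t=10: active resources = [3], total = 3
  t=11: active resources = [3], total = 3
Peak resource demand = 10

10


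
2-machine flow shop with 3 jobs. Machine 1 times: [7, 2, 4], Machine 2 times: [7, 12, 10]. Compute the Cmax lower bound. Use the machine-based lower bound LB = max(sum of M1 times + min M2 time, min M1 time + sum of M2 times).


LB1 = sum(M1 times) + min(M2 times) = 13 + 7 = 20
LB2 = min(M1 times) + sum(M2 times) = 2 + 29 = 31
Lower bound = max(LB1, LB2) = max(20, 31) = 31

31


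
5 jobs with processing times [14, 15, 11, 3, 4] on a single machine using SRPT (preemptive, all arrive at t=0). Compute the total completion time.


Since all jobs arrive at t=0, SRPT equals SPT ordering.
SPT order: [3, 4, 11, 14, 15]
Completion times:
  Job 1: p=3, C=3
  Job 2: p=4, C=7
  Job 3: p=11, C=18
  Job 4: p=14, C=32
  Job 5: p=15, C=47
Total completion time = 3 + 7 + 18 + 32 + 47 = 107

107


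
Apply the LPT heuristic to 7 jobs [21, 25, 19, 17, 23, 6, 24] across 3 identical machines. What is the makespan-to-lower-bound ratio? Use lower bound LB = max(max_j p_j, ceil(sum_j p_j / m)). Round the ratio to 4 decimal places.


LPT order: [25, 24, 23, 21, 19, 17, 6]
Machine loads after assignment: [48, 43, 44]
LPT makespan = 48
Lower bound = max(max_job, ceil(total/3)) = max(25, 45) = 45
Ratio = 48 / 45 = 1.0667

1.0667


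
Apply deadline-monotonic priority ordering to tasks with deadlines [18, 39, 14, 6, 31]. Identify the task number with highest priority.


Sort tasks by relative deadline (ascending):
  Task 4: deadline = 6
  Task 3: deadline = 14
  Task 1: deadline = 18
  Task 5: deadline = 31
  Task 2: deadline = 39
Priority order (highest first): [4, 3, 1, 5, 2]
Highest priority task = 4

4


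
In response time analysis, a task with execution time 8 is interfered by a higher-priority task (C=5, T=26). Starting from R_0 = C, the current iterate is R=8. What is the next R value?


R_next = C + ceil(R_prev / T_hp) * C_hp
ceil(8 / 26) = ceil(0.3077) = 1
Interference = 1 * 5 = 5
R_next = 8 + 5 = 13

13


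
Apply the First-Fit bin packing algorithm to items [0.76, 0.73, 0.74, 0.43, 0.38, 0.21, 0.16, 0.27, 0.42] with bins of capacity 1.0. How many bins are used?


Place items sequentially using First-Fit:
  Item 0.76 -> new Bin 1
  Item 0.73 -> new Bin 2
  Item 0.74 -> new Bin 3
  Item 0.43 -> new Bin 4
  Item 0.38 -> Bin 4 (now 0.81)
  Item 0.21 -> Bin 1 (now 0.97)
  Item 0.16 -> Bin 2 (now 0.89)
  Item 0.27 -> new Bin 5
  Item 0.42 -> Bin 5 (now 0.69)
Total bins used = 5

5


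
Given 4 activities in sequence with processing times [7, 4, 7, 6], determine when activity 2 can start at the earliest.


Activity 2 starts after activities 1 through 1 complete.
Predecessor durations: [7]
ES = 7 = 7

7


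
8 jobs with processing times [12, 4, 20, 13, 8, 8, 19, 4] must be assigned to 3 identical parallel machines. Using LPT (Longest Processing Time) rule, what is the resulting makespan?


Sort jobs in decreasing order (LPT): [20, 19, 13, 12, 8, 8, 4, 4]
Assign each job to the least loaded machine:
  Machine 1: jobs [20, 8], load = 28
  Machine 2: jobs [19, 8, 4], load = 31
  Machine 3: jobs [13, 12, 4], load = 29
Makespan = max load = 31

31


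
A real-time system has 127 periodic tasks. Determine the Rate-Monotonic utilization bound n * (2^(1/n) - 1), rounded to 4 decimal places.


Compute 2^(1/127) = 1.0054727730
Subtract 1: 1.0054727730 - 1 = 0.0054727730
Multiply by n: 127 * 0.0054727730 = 0.6950421710
Round to 4 dp: 0.6950

0.6950


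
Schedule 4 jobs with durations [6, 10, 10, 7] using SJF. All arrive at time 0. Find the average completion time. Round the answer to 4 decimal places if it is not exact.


SJF order (ascending): [6, 7, 10, 10]
Completion times:
  Job 1: burst=6, C=6
  Job 2: burst=7, C=13
  Job 3: burst=10, C=23
  Job 4: burst=10, C=33
Average completion = 75/4 = 18.75

18.75


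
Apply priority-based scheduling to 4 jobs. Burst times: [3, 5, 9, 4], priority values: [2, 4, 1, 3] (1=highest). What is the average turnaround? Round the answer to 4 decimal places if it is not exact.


Sort by priority (ascending = highest first):
Order: [(1, 9), (2, 3), (3, 4), (4, 5)]
Completion times:
  Priority 1, burst=9, C=9
  Priority 2, burst=3, C=12
  Priority 3, burst=4, C=16
  Priority 4, burst=5, C=21
Average turnaround = 58/4 = 14.5

14.5


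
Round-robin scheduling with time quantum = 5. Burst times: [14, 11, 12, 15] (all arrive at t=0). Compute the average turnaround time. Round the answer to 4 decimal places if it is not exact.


Time quantum = 5
Execution trace:
  J1 runs 5 units, time = 5
  J2 runs 5 units, time = 10
  J3 runs 5 units, time = 15
  J4 runs 5 units, time = 20
  J1 runs 5 units, time = 25
  J2 runs 5 units, time = 30
  J3 runs 5 units, time = 35
  J4 runs 5 units, time = 40
  J1 runs 4 units, time = 44
  J2 runs 1 units, time = 45
  J3 runs 2 units, time = 47
  J4 runs 5 units, time = 52
Finish times: [44, 45, 47, 52]
Average turnaround = 188/4 = 47.0

47.0


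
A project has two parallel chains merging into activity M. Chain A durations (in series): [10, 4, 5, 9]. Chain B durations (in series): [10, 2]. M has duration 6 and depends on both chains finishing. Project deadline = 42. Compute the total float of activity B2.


Forward pass: ES(B2) = sum of predecessors on chain B = 10
EF = ES + duration = 10 + 2 = 12
Backward pass: LF(M) = deadline = 42; LS(M) = 42 - 6 = 36
LF(B2) = LS(M) - sum(successors on chain B) = 36 - 0 = 36
LS = LF - duration = 36 - 2 = 34
Total float = LS - ES = 34 - 10 = 24

24


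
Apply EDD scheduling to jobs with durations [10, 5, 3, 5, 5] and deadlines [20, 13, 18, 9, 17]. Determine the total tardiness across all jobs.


Sort by due date (EDD order): [(5, 9), (5, 13), (5, 17), (3, 18), (10, 20)]
Compute completion times and tardiness:
  Job 1: p=5, d=9, C=5, tardiness=max(0,5-9)=0
  Job 2: p=5, d=13, C=10, tardiness=max(0,10-13)=0
  Job 3: p=5, d=17, C=15, tardiness=max(0,15-17)=0
  Job 4: p=3, d=18, C=18, tardiness=max(0,18-18)=0
  Job 5: p=10, d=20, C=28, tardiness=max(0,28-20)=8
Total tardiness = 8

8


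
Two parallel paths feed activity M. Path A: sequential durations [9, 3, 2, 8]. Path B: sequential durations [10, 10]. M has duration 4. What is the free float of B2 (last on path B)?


ES(B2) = sum of predecessors on chain B = 10
EF(B2) = ES + duration = 10 + 10 = 20
Successor of B2 is M. ES(M) = max(sum(A), sum(B)) = max(22, 20) = 22
Free float = ES(successor) - EF(current) = 22 - 20 = 2

2


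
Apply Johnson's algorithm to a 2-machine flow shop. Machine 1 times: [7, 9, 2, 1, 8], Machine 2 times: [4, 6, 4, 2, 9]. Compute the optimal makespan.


Apply Johnson's rule:
  Group 1 (a <= b): [(4, 1, 2), (3, 2, 4), (5, 8, 9)]
  Group 2 (a > b): [(2, 9, 6), (1, 7, 4)]
Optimal job order: [4, 3, 5, 2, 1]
Schedule:
  Job 4: M1 done at 1, M2 done at 3
  Job 3: M1 done at 3, M2 done at 7
  Job 5: M1 done at 11, M2 done at 20
  Job 2: M1 done at 20, M2 done at 26
  Job 1: M1 done at 27, M2 done at 31
Makespan = 31

31


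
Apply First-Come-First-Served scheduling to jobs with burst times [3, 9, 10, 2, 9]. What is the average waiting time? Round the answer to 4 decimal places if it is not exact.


FCFS order (as given): [3, 9, 10, 2, 9]
Waiting times:
  Job 1: wait = 0
  Job 2: wait = 3
  Job 3: wait = 12
  Job 4: wait = 22
  Job 5: wait = 24
Sum of waiting times = 61
Average waiting time = 61/5 = 12.2

12.2


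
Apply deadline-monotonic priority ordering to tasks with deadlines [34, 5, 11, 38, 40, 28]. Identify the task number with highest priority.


Sort tasks by relative deadline (ascending):
  Task 2: deadline = 5
  Task 3: deadline = 11
  Task 6: deadline = 28
  Task 1: deadline = 34
  Task 4: deadline = 38
  Task 5: deadline = 40
Priority order (highest first): [2, 3, 6, 1, 4, 5]
Highest priority task = 2

2


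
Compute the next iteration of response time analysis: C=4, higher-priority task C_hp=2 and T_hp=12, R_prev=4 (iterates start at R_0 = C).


R_next = C + ceil(R_prev / T_hp) * C_hp
ceil(4 / 12) = ceil(0.3333) = 1
Interference = 1 * 2 = 2
R_next = 4 + 2 = 6

6


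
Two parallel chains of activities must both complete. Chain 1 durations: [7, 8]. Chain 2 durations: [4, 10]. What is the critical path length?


Path A total = 7 + 8 = 15
Path B total = 4 + 10 = 14
Critical path = longest path = max(15, 14) = 15

15


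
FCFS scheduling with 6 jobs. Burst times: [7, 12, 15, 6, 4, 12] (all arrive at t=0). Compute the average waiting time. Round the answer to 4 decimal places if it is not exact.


FCFS order (as given): [7, 12, 15, 6, 4, 12]
Waiting times:
  Job 1: wait = 0
  Job 2: wait = 7
  Job 3: wait = 19
  Job 4: wait = 34
  Job 5: wait = 40
  Job 6: wait = 44
Sum of waiting times = 144
Average waiting time = 144/6 = 24.0

24.0


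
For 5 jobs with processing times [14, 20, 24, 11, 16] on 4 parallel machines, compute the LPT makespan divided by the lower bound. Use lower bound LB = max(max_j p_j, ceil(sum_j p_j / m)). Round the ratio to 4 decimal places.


LPT order: [24, 20, 16, 14, 11]
Machine loads after assignment: [24, 20, 16, 25]
LPT makespan = 25
Lower bound = max(max_job, ceil(total/4)) = max(24, 22) = 24
Ratio = 25 / 24 = 1.0417

1.0417


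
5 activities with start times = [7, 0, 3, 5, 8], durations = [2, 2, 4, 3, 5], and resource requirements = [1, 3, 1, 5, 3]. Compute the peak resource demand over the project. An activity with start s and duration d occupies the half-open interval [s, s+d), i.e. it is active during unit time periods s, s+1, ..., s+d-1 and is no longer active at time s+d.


Each activity i is active on [start_i, start_i + duration_i).
Compute total resource usage per time slot:
  t=0: active resources = [3], total = 3
  t=1: active resources = [3], total = 3
  t=2: active resources = [], total = 0
  t=3: active resources = [1], total = 1
  t=4: active resources = [1], total = 1
  t=5: active resources = [1, 5], total = 6
  t=6: active resources = [1, 5], total = 6
  t=7: active resources = [1, 5], total = 6
  t=8: active resources = [1, 3], total = 4
  t=9: active resources = [3], total = 3
  t=10: active resources = [3], total = 3
  t=11: active resources = [3], total = 3
  t=12: active resources = [3], total = 3
Peak resource demand = 6

6


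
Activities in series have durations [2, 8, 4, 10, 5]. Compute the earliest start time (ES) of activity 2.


Activity 2 starts after activities 1 through 1 complete.
Predecessor durations: [2]
ES = 2 = 2

2


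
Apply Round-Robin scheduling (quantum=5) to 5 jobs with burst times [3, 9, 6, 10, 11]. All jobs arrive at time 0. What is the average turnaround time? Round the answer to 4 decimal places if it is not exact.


Time quantum = 5
Execution trace:
  J1 runs 3 units, time = 3
  J2 runs 5 units, time = 8
  J3 runs 5 units, time = 13
  J4 runs 5 units, time = 18
  J5 runs 5 units, time = 23
  J2 runs 4 units, time = 27
  J3 runs 1 units, time = 28
  J4 runs 5 units, time = 33
  J5 runs 5 units, time = 38
  J5 runs 1 units, time = 39
Finish times: [3, 27, 28, 33, 39]
Average turnaround = 130/5 = 26.0

26.0


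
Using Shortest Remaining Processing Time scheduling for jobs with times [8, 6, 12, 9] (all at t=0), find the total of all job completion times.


Since all jobs arrive at t=0, SRPT equals SPT ordering.
SPT order: [6, 8, 9, 12]
Completion times:
  Job 1: p=6, C=6
  Job 2: p=8, C=14
  Job 3: p=9, C=23
  Job 4: p=12, C=35
Total completion time = 6 + 14 + 23 + 35 = 78

78


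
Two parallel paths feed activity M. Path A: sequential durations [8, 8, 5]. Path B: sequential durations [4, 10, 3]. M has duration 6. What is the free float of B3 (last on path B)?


ES(B3) = sum of predecessors on chain B = 14
EF(B3) = ES + duration = 14 + 3 = 17
Successor of B3 is M. ES(M) = max(sum(A), sum(B)) = max(21, 17) = 21
Free float = ES(successor) - EF(current) = 21 - 17 = 4

4


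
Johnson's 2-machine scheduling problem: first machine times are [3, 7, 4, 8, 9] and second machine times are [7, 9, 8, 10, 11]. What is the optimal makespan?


Apply Johnson's rule:
  Group 1 (a <= b): [(1, 3, 7), (3, 4, 8), (2, 7, 9), (4, 8, 10), (5, 9, 11)]
  Group 2 (a > b): []
Optimal job order: [1, 3, 2, 4, 5]
Schedule:
  Job 1: M1 done at 3, M2 done at 10
  Job 3: M1 done at 7, M2 done at 18
  Job 2: M1 done at 14, M2 done at 27
  Job 4: M1 done at 22, M2 done at 37
  Job 5: M1 done at 31, M2 done at 48
Makespan = 48

48


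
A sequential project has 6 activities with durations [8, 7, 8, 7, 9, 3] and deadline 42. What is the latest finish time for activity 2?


LF(activity 2) = deadline - sum of successor durations
Successors: activities 3 through 6 with durations [8, 7, 9, 3]
Sum of successor durations = 27
LF = 42 - 27 = 15

15


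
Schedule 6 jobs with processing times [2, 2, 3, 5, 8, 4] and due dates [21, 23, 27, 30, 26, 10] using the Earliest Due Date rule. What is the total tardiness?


Sort by due date (EDD order): [(4, 10), (2, 21), (2, 23), (8, 26), (3, 27), (5, 30)]
Compute completion times and tardiness:
  Job 1: p=4, d=10, C=4, tardiness=max(0,4-10)=0
  Job 2: p=2, d=21, C=6, tardiness=max(0,6-21)=0
  Job 3: p=2, d=23, C=8, tardiness=max(0,8-23)=0
  Job 4: p=8, d=26, C=16, tardiness=max(0,16-26)=0
  Job 5: p=3, d=27, C=19, tardiness=max(0,19-27)=0
  Job 6: p=5, d=30, C=24, tardiness=max(0,24-30)=0
Total tardiness = 0

0


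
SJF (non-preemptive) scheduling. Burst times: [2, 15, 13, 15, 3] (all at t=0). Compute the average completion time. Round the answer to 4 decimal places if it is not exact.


SJF order (ascending): [2, 3, 13, 15, 15]
Completion times:
  Job 1: burst=2, C=2
  Job 2: burst=3, C=5
  Job 3: burst=13, C=18
  Job 4: burst=15, C=33
  Job 5: burst=15, C=48
Average completion = 106/5 = 21.2

21.2


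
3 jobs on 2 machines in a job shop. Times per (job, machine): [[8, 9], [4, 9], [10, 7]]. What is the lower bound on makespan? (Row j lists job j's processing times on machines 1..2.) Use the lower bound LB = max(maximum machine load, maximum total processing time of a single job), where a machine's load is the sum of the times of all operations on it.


Machine loads:
  Machine 1: 8 + 4 + 10 = 22
  Machine 2: 9 + 9 + 7 = 25
Max machine load = 25
Job totals:
  Job 1: 17
  Job 2: 13
  Job 3: 17
Max job total = 17
Lower bound = max(25, 17) = 25

25


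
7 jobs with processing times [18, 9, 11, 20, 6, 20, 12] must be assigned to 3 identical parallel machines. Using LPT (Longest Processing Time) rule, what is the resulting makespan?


Sort jobs in decreasing order (LPT): [20, 20, 18, 12, 11, 9, 6]
Assign each job to the least loaded machine:
  Machine 1: jobs [20, 11], load = 31
  Machine 2: jobs [20, 9, 6], load = 35
  Machine 3: jobs [18, 12], load = 30
Makespan = max load = 35

35
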